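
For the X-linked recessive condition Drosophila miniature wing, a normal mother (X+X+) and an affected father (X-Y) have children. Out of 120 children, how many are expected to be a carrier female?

Cross: X+X+ × X-Y
Offspring: 2 X+X-, 2 X+Y
Probability of a carrier female: 2/4 = 1/2
Expected count = 1/2 × 120 = 60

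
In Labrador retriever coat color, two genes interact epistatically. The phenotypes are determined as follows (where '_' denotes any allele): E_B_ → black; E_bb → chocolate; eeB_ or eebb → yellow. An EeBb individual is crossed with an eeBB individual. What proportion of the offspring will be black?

Cross: EeBb × eeBB — consider each gene separately:
E gene: Ee × ee → 2 Ee, 2 ee → 2 E_ : 2 ee (out of 4)
B gene: Bb × BB → 2 BB, 2 Bb → 4 B_ (out of 4)
Genotype classes (out of 4 × 4 = 16): E_B_ = 2×4 = 8; eeB_ = 2×4 = 8
Apply the phenotype rules: E_B_ (8) → black; eeB_ (8) → yellow
Phenotype counts (out of 16): 8 black, 8 yellow
black: 8 out of 16
Probability: 8/16 = 1/2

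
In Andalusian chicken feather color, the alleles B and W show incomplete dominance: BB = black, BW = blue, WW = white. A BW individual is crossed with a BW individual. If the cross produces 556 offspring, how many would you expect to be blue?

Punnett square for BW × BW:
Offspring genotypes: 1 BB, 2 BW, 1 WW
Phenotype counts: 1 black, 2 blue, 1 white
blue: 2 out of 4 → fraction 1/2
Expected count = 1/2 × 556 = 278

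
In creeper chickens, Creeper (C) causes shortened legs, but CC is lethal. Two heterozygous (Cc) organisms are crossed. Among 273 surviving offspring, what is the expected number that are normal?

Cross: Cc × Cc
Punnett square offspring (before lethality): 1 CC, 2 Cc, 1 cc
The CC genotype is lethal (embryos die); surviving offspring: 2 Cc, 1 cc
normal: 1 out of 3 → fraction 1/3
Expected count = 1/3 × 273 = 91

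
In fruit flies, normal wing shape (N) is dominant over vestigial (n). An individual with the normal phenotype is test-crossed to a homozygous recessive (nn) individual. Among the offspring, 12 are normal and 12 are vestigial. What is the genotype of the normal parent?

Test cross: ? × nn
Offspring: 12 normal, 12 vestigial — approximately 1:1.
A 1:1 ratio in a test cross indicates the unknown parent is heterozygous (Nn).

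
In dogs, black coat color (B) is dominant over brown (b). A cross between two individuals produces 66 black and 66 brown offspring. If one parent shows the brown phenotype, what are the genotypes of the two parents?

Observed offspring: 66 black, 66 brown
The observed ratio simplifies to 1:1. One parent shows brown, so its genotype must be bb. A 1:1 offspring split requires the other parent to be heterozygous (Bb).
Parent genotypes: bb × Bb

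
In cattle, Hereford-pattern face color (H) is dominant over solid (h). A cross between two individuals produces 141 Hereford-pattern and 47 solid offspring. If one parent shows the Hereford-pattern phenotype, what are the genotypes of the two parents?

Observed offspring: 141 Hereford-pattern, 47 solid
The observed ratio simplifies to 3:1. Solid (hh) offspring appear, so each parent must contribute one h allele. The parent stated to show Hereford-pattern carries H, so it is Hh. The other parent is then either Hh or hh: Hh × hh would give a 1:1 split, whereas Hh × Hh gives 3:1 — matching the data. So both parents are heterozygous (Hh × Hh).
Parent genotypes: Hh × Hh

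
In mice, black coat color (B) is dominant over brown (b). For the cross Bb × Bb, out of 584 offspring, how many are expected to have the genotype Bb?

Punnett square for Bb × Bb:
Offspring genotypes: 1 BB, 2 Bb, 1 bb
Total offspring: 4
Count with target: 2
Probability: 2/4 = 1/2
Expected count = 1/2 × 584 = 292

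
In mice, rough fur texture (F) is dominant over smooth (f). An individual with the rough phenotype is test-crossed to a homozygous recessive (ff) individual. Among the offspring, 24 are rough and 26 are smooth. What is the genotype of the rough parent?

Test cross: ? × ff
Offspring: 24 rough, 26 smooth — approximately 1:1.
A 1:1 ratio in a test cross indicates the unknown parent is heterozygous (Ff).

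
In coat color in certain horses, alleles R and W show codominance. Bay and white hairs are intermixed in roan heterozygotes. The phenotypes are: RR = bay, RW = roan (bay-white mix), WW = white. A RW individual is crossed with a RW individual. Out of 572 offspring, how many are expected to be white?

Punnett square for RW × RW:
Offspring genotypes: 1 RR, 2 RW, 1 WW
Phenotype counts: 1 bay, 2 roan (bay-white mix), 1 white
white: 1 out of 4 → fraction 1/4
Expected count = 1/4 × 572 = 143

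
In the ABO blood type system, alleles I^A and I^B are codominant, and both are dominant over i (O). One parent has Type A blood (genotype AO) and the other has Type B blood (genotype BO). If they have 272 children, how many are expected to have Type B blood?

Cross: AO × BO
Possible offspring genotypes: 1 AB, 1 AO, 1 BO, 1 OO
Blood type counts: 1 Type AB, 1 Type A, 1 Type B, 1 Type O
Probability of Type B: 1/4
Expected count = 1/4 × 272 = 68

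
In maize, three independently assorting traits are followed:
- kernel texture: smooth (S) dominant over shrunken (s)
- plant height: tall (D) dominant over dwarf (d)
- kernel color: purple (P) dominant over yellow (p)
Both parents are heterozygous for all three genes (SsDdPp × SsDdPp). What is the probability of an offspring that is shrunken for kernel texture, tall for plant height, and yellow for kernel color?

Trihybrid cross: SsDdPp × SsDdPp
Each trait segregates independently with a 3:1 phenotypic ratio, so each gene contributes 3/4 (dominant) or 1/4 (recessive).
Target: shrunken (kernel texture), tall (plant height), yellow (kernel color)
Probability = product of independent per-trait probabilities
= 1/4 × 3/4 × 1/4 = 3/64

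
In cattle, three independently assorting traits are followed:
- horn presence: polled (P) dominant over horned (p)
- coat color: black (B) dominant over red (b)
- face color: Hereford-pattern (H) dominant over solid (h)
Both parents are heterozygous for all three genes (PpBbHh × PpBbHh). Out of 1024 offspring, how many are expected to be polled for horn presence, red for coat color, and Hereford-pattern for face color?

Trihybrid cross: PpBbHh × PpBbHh
Each trait segregates independently with a 3:1 phenotypic ratio, so each gene contributes 3/4 (dominant) or 1/4 (recessive).
Target: polled (horn presence), red (coat color), Hereford-pattern (face color)
Probability = product of independent per-trait probabilities
= 3/4 × 1/4 × 3/4 = 9/64
Expected count = 9/64 × 1024 = 144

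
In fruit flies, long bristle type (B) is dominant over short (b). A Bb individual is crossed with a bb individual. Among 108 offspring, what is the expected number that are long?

Punnett square for Bb × bb:
Offspring genotypes: 2 Bb, 2 bb
long: 2, short: 2
long: 2 out of 4 → fraction 1/2
Expected count = 1/2 × 108 = 54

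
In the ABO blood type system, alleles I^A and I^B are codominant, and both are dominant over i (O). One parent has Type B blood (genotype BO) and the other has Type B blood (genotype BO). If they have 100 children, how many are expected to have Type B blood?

Cross: BO × BO
Possible offspring genotypes: 1 BB, 2 BO, 1 OO
Blood type counts: 3 Type B, 1 Type O
Probability of Type B: 3/4
Expected count = 3/4 × 100 = 75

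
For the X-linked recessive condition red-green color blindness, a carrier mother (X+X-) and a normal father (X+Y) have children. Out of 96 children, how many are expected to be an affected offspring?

Cross: X+X- × X+Y
Offspring: 1 X+X+, 1 X+Y, 1 X+X-, 1 X-Y
Probability of an affected offspring: 1/4
Expected count = 1/4 × 96 = 24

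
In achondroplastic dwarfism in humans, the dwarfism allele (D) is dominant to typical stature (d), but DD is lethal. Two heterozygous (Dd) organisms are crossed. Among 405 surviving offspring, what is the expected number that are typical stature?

Cross: Dd × Dd
Punnett square offspring (before lethality): 1 DD, 2 Dd, 1 dd
The DD genotype is lethal (embryos die); surviving offspring: 2 Dd, 1 dd
typical stature: 1 out of 3 → fraction 1/3
Expected count = 1/3 × 405 = 135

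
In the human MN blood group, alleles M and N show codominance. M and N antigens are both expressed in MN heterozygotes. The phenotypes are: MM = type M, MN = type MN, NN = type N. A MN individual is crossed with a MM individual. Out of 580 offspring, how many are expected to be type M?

Punnett square for MN × MM:
Offspring genotypes: 2 MM, 2 MN
Phenotype counts: 2 type M, 2 type MN
type M: 2 out of 4 → fraction 1/2
Expected count = 1/2 × 580 = 290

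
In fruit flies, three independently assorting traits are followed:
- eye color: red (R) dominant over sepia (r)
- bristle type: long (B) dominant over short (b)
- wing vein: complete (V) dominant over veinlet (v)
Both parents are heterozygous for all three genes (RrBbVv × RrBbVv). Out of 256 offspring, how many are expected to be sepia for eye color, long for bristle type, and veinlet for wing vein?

Trihybrid cross: RrBbVv × RrBbVv
Each trait segregates independently with a 3:1 phenotypic ratio, so each gene contributes 3/4 (dominant) or 1/4 (recessive).
Target: sepia (eye color), long (bristle type), veinlet (wing vein)
Probability = product of independent per-trait probabilities
= 1/4 × 3/4 × 1/4 = 3/64
Expected count = 3/64 × 256 = 12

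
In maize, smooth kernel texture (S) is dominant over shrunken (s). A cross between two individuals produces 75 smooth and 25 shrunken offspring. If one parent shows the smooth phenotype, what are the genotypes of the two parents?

Observed offspring: 75 smooth, 25 shrunken
The observed ratio simplifies to 3:1. Shrunken (ss) offspring appear, so each parent must contribute one s allele. The parent stated to show smooth carries S, so it is Ss. The other parent is then either Ss or ss: Ss × ss would give a 1:1 split, whereas Ss × Ss gives 3:1 — matching the data. So both parents are heterozygous (Ss × Ss).
Parent genotypes: Ss × Ss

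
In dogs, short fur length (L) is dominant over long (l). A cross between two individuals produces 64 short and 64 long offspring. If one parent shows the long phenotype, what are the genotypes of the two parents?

Observed offspring: 64 short, 64 long
The observed ratio simplifies to 1:1. One parent shows long, so its genotype must be ll. A 1:1 offspring split requires the other parent to be heterozygous (Ll).
Parent genotypes: ll × Ll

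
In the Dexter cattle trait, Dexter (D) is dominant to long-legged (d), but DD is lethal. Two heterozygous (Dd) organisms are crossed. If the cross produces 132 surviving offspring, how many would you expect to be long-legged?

Cross: Dd × Dd
Punnett square offspring (before lethality): 1 DD, 2 Dd, 1 dd
The DD genotype is lethal (embryos die); surviving offspring: 2 Dd, 1 dd
long-legged: 1 out of 3 → fraction 1/3
Expected count = 1/3 × 132 = 44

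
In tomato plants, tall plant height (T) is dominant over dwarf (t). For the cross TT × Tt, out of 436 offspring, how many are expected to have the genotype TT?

Punnett square for TT × Tt:
Offspring genotypes: 2 TT, 2 Tt
Total offspring: 4
Count with target: 2
Probability: 2/4 = 1/2
Expected count = 1/2 × 436 = 218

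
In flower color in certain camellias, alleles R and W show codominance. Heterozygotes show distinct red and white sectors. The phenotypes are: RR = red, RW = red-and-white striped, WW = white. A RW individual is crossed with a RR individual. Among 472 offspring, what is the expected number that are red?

Punnett square for RW × RR:
Offspring genotypes: 2 RR, 2 RW
Phenotype counts: 2 red, 2 red-and-white striped
red: 2 out of 4 → fraction 1/2
Expected count = 1/2 × 472 = 236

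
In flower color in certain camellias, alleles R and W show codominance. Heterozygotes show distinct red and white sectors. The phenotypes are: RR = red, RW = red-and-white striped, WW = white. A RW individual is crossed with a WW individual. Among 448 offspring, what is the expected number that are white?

Punnett square for RW × WW:
Offspring genotypes: 2 RW, 2 WW
Phenotype counts: 2 red-and-white striped, 2 white
white: 2 out of 4 → fraction 1/2
Expected count = 1/2 × 448 = 224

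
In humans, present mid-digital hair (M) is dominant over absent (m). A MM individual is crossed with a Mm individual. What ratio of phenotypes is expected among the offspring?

Punnett square for MM × Mm:
Offspring genotypes: 2 MM, 2 Mm
present: 4, absent: 0
Ratio: all present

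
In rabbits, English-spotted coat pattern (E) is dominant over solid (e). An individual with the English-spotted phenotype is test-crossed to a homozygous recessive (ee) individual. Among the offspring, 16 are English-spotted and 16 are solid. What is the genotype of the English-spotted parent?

Test cross: ? × ee
Offspring: 16 English-spotted, 16 solid — approximately 1:1.
A 1:1 ratio in a test cross indicates the unknown parent is heterozygous (Ee).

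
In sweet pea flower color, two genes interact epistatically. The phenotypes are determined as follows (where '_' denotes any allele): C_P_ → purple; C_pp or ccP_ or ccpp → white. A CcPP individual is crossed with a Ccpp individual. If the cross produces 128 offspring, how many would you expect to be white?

Cross: CcPP × Ccpp — consider each gene separately:
C gene: Cc × Cc → 1 CC, 2 Cc, 1 cc → 3 C_ : 1 cc (out of 4)
P gene: PP × pp → 4 Pp → 4 P_ (out of 4)
Genotype classes (out of 4 × 4 = 16): C_P_ = 3×4 = 12; ccP_ = 1×4 = 4
Apply the phenotype rules: C_P_ (12) → purple; ccP_ (4) → white
Phenotype counts (out of 16): 12 purple, 4 white
white: 4 out of 16 → fraction 1/4
Expected count = 1/4 × 128 = 32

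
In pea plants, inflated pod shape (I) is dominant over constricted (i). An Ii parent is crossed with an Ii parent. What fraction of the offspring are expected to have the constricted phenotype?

Punnett square for Ii × Ii:
Offspring genotypes: 1 II, 2 Ii, 1 ii
Total offspring: 4
Count with target: 1
Probability: 1/4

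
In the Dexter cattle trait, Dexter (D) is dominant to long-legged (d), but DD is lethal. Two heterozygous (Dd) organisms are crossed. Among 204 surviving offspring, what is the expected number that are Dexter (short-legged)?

Cross: Dd × Dd
Punnett square offspring (before lethality): 1 DD, 2 Dd, 1 dd
The DD genotype is lethal (embryos die); surviving offspring: 2 Dd, 1 dd
Dexter (short-legged): 2 out of 3 → fraction 2/3
Expected count = 2/3 × 204 = 136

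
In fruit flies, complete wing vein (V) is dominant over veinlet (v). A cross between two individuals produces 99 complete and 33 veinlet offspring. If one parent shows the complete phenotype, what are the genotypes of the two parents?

Observed offspring: 99 complete, 33 veinlet
The observed ratio simplifies to 3:1. Veinlet (vv) offspring appear, so each parent must contribute one v allele. The parent stated to show complete carries V, so it is Vv. The other parent is then either Vv or vv: Vv × vv would give a 1:1 split, whereas Vv × Vv gives 3:1 — matching the data. So both parents are heterozygous (Vv × Vv).
Parent genotypes: Vv × Vv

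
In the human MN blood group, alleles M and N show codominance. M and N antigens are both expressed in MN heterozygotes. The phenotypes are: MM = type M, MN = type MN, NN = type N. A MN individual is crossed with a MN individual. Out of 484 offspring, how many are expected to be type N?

Punnett square for MN × MN:
Offspring genotypes: 1 MM, 2 MN, 1 NN
Phenotype counts: 1 type M, 2 type MN, 1 type N
type N: 1 out of 4 → fraction 1/4
Expected count = 1/4 × 484 = 121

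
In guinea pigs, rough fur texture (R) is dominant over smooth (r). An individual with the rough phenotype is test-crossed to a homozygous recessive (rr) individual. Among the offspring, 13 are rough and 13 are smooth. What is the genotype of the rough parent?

Test cross: ? × rr
Offspring: 13 rough, 13 smooth — approximately 1:1.
A 1:1 ratio in a test cross indicates the unknown parent is heterozygous (Rr).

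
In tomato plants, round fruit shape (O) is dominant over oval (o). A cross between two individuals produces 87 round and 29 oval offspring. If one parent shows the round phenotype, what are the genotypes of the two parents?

Observed offspring: 87 round, 29 oval
The observed ratio simplifies to 3:1. Oval (oo) offspring appear, so each parent must contribute one o allele. The parent stated to show round carries O, so it is Oo. The other parent is then either Oo or oo: Oo × oo would give a 1:1 split, whereas Oo × Oo gives 3:1 — matching the data. So both parents are heterozygous (Oo × Oo).
Parent genotypes: Oo × Oo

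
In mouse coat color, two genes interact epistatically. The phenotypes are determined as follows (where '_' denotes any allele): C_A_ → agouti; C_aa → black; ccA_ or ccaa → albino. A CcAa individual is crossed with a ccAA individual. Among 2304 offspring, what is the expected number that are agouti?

Cross: CcAa × ccAA — consider each gene separately:
C gene: Cc × cc → 2 Cc, 2 cc → 2 C_ : 2 cc (out of 4)
A gene: Aa × AA → 2 AA, 2 Aa → 4 A_ (out of 4)
Genotype classes (out of 4 × 4 = 16): C_A_ = 2×4 = 8; ccA_ = 2×4 = 8
Apply the phenotype rules: C_A_ (8) → agouti; ccA_ (8) → albino
Phenotype counts (out of 16): 8 agouti, 8 albino
agouti: 8 out of 16 → fraction 1/2
Expected count = 1/2 × 2304 = 1152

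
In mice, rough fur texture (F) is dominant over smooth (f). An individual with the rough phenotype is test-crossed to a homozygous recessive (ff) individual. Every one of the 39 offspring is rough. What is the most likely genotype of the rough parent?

Test cross: ? × ff
All offspring are rough.
If the unknown parent were heterozygous (Ff), about half of 39 offspring would be smooth; none are. The unknown parent is most likely homozygous dominant (FF).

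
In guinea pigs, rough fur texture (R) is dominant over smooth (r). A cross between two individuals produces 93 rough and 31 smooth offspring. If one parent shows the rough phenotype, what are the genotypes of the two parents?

Observed offspring: 93 rough, 31 smooth
The observed ratio simplifies to 3:1. Smooth (rr) offspring appear, so each parent must contribute one r allele. The parent stated to show rough carries R, so it is Rr. The other parent is then either Rr or rr: Rr × rr would give a 1:1 split, whereas Rr × Rr gives 3:1 — matching the data. So both parents are heterozygous (Rr × Rr).
Parent genotypes: Rr × Rr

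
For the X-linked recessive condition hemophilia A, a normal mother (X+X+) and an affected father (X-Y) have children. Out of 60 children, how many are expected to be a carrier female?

Cross: X+X+ × X-Y
Offspring: 2 X+X-, 2 X+Y
Probability of a carrier female: 2/4 = 1/2
Expected count = 1/2 × 60 = 30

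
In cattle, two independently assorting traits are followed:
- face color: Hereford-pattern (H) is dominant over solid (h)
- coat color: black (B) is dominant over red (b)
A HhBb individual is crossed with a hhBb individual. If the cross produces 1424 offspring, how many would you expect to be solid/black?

Dihybrid cross HhBb × hhBb — consider each gene separately:
face color: Hh × hh → 2 Hh, 2 hh → 2 H_ : 2 hh (out of 4)
coat color: Bb × Bb → 1 BB, 2 Bb, 1 bb → 3 B_ : 1 bb (out of 4)
Combine (counts out of 4 × 4 = 16): Hereford-pattern/black (H_B_) = 2×3 = 6; Hereford-pattern/red (H_bb) = 2×1 = 2; solid/black (hhB_) = 2×3 = 6; solid/red (hhbb) = 2×1 = 2
Phenotype counts (out of 16): 6 Hereford-pattern/black, 2 Hereford-pattern/red, 6 solid/black, 2 solid/red
solid/black: 6 out of 16 → fraction 3/8
Expected count = 3/8 × 1424 = 534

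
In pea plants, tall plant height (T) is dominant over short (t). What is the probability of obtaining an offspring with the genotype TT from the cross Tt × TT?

Punnett square for Tt × TT:
Offspring genotypes: 2 TT, 2 Tt
Total offspring: 4
Count with target: 2
Probability: 2/4 = 1/2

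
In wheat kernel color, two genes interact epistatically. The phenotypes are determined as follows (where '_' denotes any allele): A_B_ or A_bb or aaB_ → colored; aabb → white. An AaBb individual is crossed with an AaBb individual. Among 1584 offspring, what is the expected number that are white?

Cross: AaBb × AaBb — consider each gene separately:
A gene: Aa × Aa → 1 AA, 2 Aa, 1 aa → 3 A_ : 1 aa (out of 4)
B gene: Bb × Bb → 1 BB, 2 Bb, 1 bb → 3 B_ : 1 bb (out of 4)
Genotype classes (out of 4 × 4 = 16): A_B_ = 3×3 = 9; A_bb = 3×1 = 3; aaB_ = 1×3 = 3; aabb = 1×1 = 1
Apply the phenotype rules: A_B_ (9) + A_bb (3) + aaB_ (3) → colored; aabb (1) → white
Phenotype counts (out of 16): 15 colored, 1 white
white: 1 out of 16 → fraction 1/16
Expected count = 1/16 × 1584 = 99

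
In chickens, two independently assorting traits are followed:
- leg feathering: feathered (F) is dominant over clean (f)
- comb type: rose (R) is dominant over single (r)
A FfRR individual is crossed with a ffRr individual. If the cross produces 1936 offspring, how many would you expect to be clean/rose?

Dihybrid cross FfRR × ffRr — consider each gene separately:
leg feathering: Ff × ff → 2 Ff, 2 ff → 2 F_ : 2 ff (out of 4)
comb type: RR × Rr → 2 RR, 2 Rr → 4 R_ (out of 4)
Combine (counts out of 4 × 4 = 16): feathered/rose (F_R_) = 2×4 = 8; clean/rose (ffR_) = 2×4 = 8
Phenotype counts (out of 16): 8 feathered/rose, 8 clean/rose
clean/rose: 8 out of 16 → fraction 1/2
Expected count = 1/2 × 1936 = 968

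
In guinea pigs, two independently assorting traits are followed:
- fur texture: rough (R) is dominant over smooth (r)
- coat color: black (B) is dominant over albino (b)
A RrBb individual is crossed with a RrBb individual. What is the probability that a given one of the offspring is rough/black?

Dihybrid cross RrBb × RrBb — consider each gene separately:
fur texture: Rr × Rr → 1 RR, 2 Rr, 1 rr → 3 R_ : 1 rr (out of 4)
coat color: Bb × Bb → 1 BB, 2 Bb, 1 bb → 3 B_ : 1 bb (out of 4)
Combine (counts out of 4 × 4 = 16): rough/black (R_B_) = 3×3 = 9; rough/albino (R_bb) = 3×1 = 3; smooth/black (rrB_) = 1×3 = 3; smooth/albino (rrbb) = 1×1 = 1
Phenotype counts (out of 16): 9 rough/black, 3 rough/albino, 3 smooth/black, 1 smooth/albino
rough/black: 9 out of 16
Probability: 9/16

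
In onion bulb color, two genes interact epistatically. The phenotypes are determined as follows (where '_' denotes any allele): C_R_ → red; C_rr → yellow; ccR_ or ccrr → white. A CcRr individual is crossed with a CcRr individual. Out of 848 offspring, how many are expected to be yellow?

Cross: CcRr × CcRr — consider each gene separately:
C gene: Cc × Cc → 1 CC, 2 Cc, 1 cc → 3 C_ : 1 cc (out of 4)
R gene: Rr × Rr → 1 RR, 2 Rr, 1 rr → 3 R_ : 1 rr (out of 4)
Genotype classes (out of 4 × 4 = 16): C_R_ = 3×3 = 9; C_rr = 3×1 = 3; ccR_ = 1×3 = 3; ccrr = 1×1 = 1
Apply the phenotype rules: C_R_ (9) → red; C_rr (3) → yellow; ccR_ (3) + ccrr (1) → white
Phenotype counts (out of 16): 9 red, 3 yellow, 4 white
yellow: 3 out of 16 → fraction 3/16
Expected count = 3/16 × 848 = 159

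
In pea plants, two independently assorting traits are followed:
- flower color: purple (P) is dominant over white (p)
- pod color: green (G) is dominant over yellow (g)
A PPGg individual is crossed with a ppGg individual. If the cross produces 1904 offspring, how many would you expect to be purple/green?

Dihybrid cross PPGg × ppGg — consider each gene separately:
flower color: PP × pp → 4 Pp → 4 P_ (out of 4)
pod color: Gg × Gg → 1 GG, 2 Gg, 1 gg → 3 G_ : 1 gg (out of 4)
Combine (counts out of 4 × 4 = 16): purple/green (P_G_) = 4×3 = 12; purple/yellow (P_gg) = 4×1 = 4
Phenotype counts (out of 16): 12 purple/green, 4 purple/yellow
purple/green: 12 out of 16 → fraction 3/4
Expected count = 3/4 × 1904 = 1428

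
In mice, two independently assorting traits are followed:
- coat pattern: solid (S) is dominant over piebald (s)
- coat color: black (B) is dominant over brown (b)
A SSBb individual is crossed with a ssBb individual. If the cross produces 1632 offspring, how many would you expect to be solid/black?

Dihybrid cross SSBb × ssBb — consider each gene separately:
coat pattern: SS × ss → 4 Ss → 4 S_ (out of 4)
coat color: Bb × Bb → 1 BB, 2 Bb, 1 bb → 3 B_ : 1 bb (out of 4)
Combine (counts out of 4 × 4 = 16): solid/black (S_B_) = 4×3 = 12; solid/brown (S_bb) = 4×1 = 4
Phenotype counts (out of 16): 12 solid/black, 4 solid/brown
solid/black: 12 out of 16 → fraction 3/4
Expected count = 3/4 × 1632 = 1224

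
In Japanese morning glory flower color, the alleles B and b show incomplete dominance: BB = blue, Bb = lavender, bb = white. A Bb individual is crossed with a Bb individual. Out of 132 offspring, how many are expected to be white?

Punnett square for Bb × Bb:
Offspring genotypes: 1 BB, 2 Bb, 1 bb
Phenotype counts: 1 blue, 2 lavender, 1 white
white: 1 out of 4 → fraction 1/4
Expected count = 1/4 × 132 = 33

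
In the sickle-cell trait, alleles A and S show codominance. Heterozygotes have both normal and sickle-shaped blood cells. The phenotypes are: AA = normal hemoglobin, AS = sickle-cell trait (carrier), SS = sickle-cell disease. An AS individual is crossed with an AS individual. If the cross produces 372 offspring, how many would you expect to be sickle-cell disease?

Punnett square for AS × AS:
Offspring genotypes: 1 AA, 2 AS, 1 SS
Phenotype counts: 1 normal hemoglobin, 2 sickle-cell trait (carrier), 1 sickle-cell disease
sickle-cell disease: 1 out of 4 → fraction 1/4
Expected count = 1/4 × 372 = 93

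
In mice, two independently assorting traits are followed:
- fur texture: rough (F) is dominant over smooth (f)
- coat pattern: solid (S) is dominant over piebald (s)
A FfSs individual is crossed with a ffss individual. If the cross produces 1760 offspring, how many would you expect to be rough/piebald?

Dihybrid cross FfSs × ffss — consider each gene separately:
fur texture: Ff × ff → 2 Ff, 2 ff → 2 F_ : 2 ff (out of 4)
coat pattern: Ss × ss → 2 Ss, 2 ss → 2 S_ : 2 ss (out of 4)
Combine (counts out of 4 × 4 = 16): rough/solid (F_S_) = 2×2 = 4; rough/piebald (F_ss) = 2×2 = 4; smooth/solid (ffS_) = 2×2 = 4; smooth/piebald (ffss) = 2×2 = 4
Phenotype counts (out of 16): 4 rough/solid, 4 rough/piebald, 4 smooth/solid, 4 smooth/piebald
rough/piebald: 4 out of 16 → fraction 1/4
Expected count = 1/4 × 1760 = 440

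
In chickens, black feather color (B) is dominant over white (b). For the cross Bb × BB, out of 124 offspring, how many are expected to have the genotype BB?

Punnett square for Bb × BB:
Offspring genotypes: 2 BB, 2 Bb
Total offspring: 4
Count with target: 2
Probability: 2/4 = 1/2
Expected count = 1/2 × 124 = 62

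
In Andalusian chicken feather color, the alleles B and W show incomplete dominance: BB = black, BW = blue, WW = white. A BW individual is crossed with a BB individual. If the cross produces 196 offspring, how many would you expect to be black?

Punnett square for BW × BB:
Offspring genotypes: 2 BB, 2 BW
Phenotype counts: 2 black, 2 blue
black: 2 out of 4 → fraction 1/2
Expected count = 1/2 × 196 = 98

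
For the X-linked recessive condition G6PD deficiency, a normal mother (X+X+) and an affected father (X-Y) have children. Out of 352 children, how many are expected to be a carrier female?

Cross: X+X+ × X-Y
Offspring: 2 X+X-, 2 X+Y
Probability of a carrier female: 2/4 = 1/2
Expected count = 1/2 × 352 = 176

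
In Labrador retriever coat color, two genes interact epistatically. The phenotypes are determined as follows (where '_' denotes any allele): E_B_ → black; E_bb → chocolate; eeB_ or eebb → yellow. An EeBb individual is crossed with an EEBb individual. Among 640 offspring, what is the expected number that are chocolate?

Cross: EeBb × EEBb — consider each gene separately:
E gene: Ee × EE → 2 EE, 2 Ee → 4 E_ (out of 4)
B gene: Bb × Bb → 1 BB, 2 Bb, 1 bb → 3 B_ : 1 bb (out of 4)
Genotype classes (out of 4 × 4 = 16): E_B_ = 4×3 = 12; E_bb = 4×1 = 4
Apply the phenotype rules: E_B_ (12) → black; E_bb (4) → chocolate
Phenotype counts (out of 16): 12 black, 4 chocolate
chocolate: 4 out of 16 → fraction 1/4
Expected count = 1/4 × 640 = 160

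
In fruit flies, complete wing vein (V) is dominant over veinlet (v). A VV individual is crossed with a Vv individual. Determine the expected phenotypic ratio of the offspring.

Punnett square for VV × Vv:
Offspring genotypes: 2 VV, 2 Vv
complete: 4, veinlet: 0
Ratio: all complete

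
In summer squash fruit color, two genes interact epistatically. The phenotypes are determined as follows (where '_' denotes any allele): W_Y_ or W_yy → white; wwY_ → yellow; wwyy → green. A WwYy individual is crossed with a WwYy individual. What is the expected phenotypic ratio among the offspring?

Cross: WwYy × WwYy — consider each gene separately:
W gene: Ww × Ww → 1 WW, 2 Ww, 1 ww → 3 W_ : 1 ww (out of 4)
Y gene: Yy × Yy → 1 YY, 2 Yy, 1 yy → 3 Y_ : 1 yy (out of 4)
Genotype classes (out of 4 × 4 = 16): W_Y_ = 3×3 = 9; W_yy = 3×1 = 3; wwY_ = 1×3 = 3; wwyy = 1×1 = 1
Apply the phenotype rules: W_Y_ (9) + W_yy (3) → white; wwY_ (3) → yellow; wwyy (1) → green
Phenotype counts (out of 16): 12 white, 3 yellow, 1 green
Ratio: 12 white : 3 yellow : 1 green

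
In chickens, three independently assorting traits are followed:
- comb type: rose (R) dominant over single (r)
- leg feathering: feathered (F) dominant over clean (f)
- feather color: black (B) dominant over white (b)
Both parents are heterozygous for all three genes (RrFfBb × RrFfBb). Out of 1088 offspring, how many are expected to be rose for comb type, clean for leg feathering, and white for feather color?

Trihybrid cross: RrFfBb × RrFfBb
Each trait segregates independently with a 3:1 phenotypic ratio, so each gene contributes 3/4 (dominant) or 1/4 (recessive).
Target: rose (comb type), clean (leg feathering), white (feather color)
Probability = product of independent per-trait probabilities
= 3/4 × 1/4 × 1/4 = 3/64
Expected count = 3/64 × 1088 = 51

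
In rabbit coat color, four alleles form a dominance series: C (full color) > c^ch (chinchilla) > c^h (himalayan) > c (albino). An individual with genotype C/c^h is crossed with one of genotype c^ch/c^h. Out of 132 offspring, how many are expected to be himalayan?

Cross: C/c^h × c^ch/c^h
Allele dominance: C > c^ch > c^h > c
Offspring genotypes: 1 C/c^ch, 1 C/c^h, 1 c^ch/c^h, 1 c^h/c^h
Phenotype counts: 2 full color, 1 chinchilla, 1 himalayan
himalayan: 1 out of 4 → fraction 1/4
Expected count = 1/4 × 132 = 33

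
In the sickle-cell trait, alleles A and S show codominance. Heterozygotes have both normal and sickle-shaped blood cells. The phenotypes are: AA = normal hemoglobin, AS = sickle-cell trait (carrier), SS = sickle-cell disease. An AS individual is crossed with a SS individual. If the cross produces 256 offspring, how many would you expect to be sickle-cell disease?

Punnett square for AS × SS:
Offspring genotypes: 2 AS, 2 SS
Phenotype counts: 2 sickle-cell trait (carrier), 2 sickle-cell disease
sickle-cell disease: 2 out of 4 → fraction 1/2
Expected count = 1/2 × 256 = 128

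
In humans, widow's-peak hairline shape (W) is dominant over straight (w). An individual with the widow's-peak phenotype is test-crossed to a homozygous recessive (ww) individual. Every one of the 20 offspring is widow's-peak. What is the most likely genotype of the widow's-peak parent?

Test cross: ? × ww
All offspring are widow's-peak.
If the unknown parent were heterozygous (Ww), about half of 20 offspring would be straight; none are. The unknown parent is most likely homozygous dominant (WW).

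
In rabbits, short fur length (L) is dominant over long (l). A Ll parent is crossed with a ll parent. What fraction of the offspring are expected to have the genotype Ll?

Punnett square for Ll × ll:
Offspring genotypes: 2 Ll, 2 ll
Total offspring: 4
Count with target: 2
Probability: 2/4 = 1/2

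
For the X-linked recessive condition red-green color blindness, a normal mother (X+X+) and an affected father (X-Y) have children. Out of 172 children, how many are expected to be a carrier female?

Cross: X+X+ × X-Y
Offspring: 2 X+X-, 2 X+Y
Probability of a carrier female: 2/4 = 1/2
Expected count = 1/2 × 172 = 86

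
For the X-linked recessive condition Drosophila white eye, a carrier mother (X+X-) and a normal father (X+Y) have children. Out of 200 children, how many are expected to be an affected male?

Cross: X+X- × X+Y
Offspring: 1 X+X+, 1 X+Y, 1 X+X-, 1 X-Y
Probability of an affected male: 1/4
Expected count = 1/4 × 200 = 50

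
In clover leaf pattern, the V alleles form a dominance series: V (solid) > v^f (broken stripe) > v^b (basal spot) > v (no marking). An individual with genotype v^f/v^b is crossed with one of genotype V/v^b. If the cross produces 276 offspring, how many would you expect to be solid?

Cross: v^f/v^b × V/v^b
Allele dominance: V > v^f > v^b > v
Offspring genotypes: 1 V/v^f, 1 v^f/v^b, 1 V/v^b, 1 v^b/v^b
Phenotype counts: 2 solid, 1 broken stripe, 1 basal spot
solid: 2 out of 4 → fraction 1/2
Expected count = 1/2 × 276 = 138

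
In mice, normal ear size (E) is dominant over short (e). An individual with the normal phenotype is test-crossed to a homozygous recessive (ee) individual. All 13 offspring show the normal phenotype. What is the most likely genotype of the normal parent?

Test cross: ? × ee
All offspring are normal.
If the unknown parent were heterozygous (Ee), about half of 13 offspring would be short; none are. The unknown parent is most likely homozygous dominant (EE).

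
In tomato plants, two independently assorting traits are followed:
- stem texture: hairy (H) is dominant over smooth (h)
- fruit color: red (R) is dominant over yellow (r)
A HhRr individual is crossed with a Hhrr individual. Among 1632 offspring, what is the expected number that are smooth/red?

Dihybrid cross HhRr × Hhrr — consider each gene separately:
stem texture: Hh × Hh → 1 HH, 2 Hh, 1 hh → 3 H_ : 1 hh (out of 4)
fruit color: Rr × rr → 2 Rr, 2 rr → 2 R_ : 2 rr (out of 4)
Combine (counts out of 4 × 4 = 16): hairy/red (H_R_) = 3×2 = 6; hairy/yellow (H_rr) = 3×2 = 6; smooth/red (hhR_) = 1×2 = 2; smooth/yellow (hhrr) = 1×2 = 2
Phenotype counts (out of 16): 6 hairy/red, 6 hairy/yellow, 2 smooth/red, 2 smooth/yellow
smooth/red: 2 out of 16 → fraction 1/8
Expected count = 1/8 × 1632 = 204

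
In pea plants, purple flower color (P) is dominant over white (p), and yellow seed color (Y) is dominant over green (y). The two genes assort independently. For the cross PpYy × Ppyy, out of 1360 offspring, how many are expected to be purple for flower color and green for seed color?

Dihybrid cross PpYy × Ppyy — consider each gene separately:
flower color: Pp × Pp → 1 PP, 2 Pp, 1 pp → 3 P_ : 1 pp (out of 4)
seed color: Yy × yy → 2 Yy, 2 yy → 2 Y_ : 2 yy (out of 4)
Looking for: purple (P_) and green (yy)
P(purple) = 3/4, P(green) = 2/4
P(both) = 3/4 × 2/4 = 6/16 = 3/8
Expected count = 3/8 × 1360 = 510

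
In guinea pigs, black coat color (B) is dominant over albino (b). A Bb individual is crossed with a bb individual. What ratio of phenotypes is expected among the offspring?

Punnett square for Bb × bb:
Offspring genotypes: 2 Bb, 2 bb
black: 2, albino: 2
Ratio: 1:1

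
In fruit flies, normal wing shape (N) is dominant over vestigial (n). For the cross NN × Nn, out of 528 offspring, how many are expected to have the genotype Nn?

Punnett square for NN × Nn:
Offspring genotypes: 2 NN, 2 Nn
Total offspring: 4
Count with target: 2
Probability: 2/4 = 1/2
Expected count = 1/2 × 528 = 264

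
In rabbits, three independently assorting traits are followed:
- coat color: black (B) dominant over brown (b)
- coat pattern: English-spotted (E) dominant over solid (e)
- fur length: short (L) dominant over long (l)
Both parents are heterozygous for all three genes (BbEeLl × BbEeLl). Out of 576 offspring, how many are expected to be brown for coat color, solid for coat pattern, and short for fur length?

Trihybrid cross: BbEeLl × BbEeLl
Each trait segregates independently with a 3:1 phenotypic ratio, so each gene contributes 3/4 (dominant) or 1/4 (recessive).
Target: brown (coat color), solid (coat pattern), short (fur length)
Probability = product of independent per-trait probabilities
= 1/4 × 1/4 × 3/4 = 3/64
Expected count = 3/64 × 576 = 27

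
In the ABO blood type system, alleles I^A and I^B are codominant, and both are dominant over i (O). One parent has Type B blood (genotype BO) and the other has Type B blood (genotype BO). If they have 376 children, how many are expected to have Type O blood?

Cross: BO × BO
Possible offspring genotypes: 1 BB, 2 BO, 1 OO
Blood type counts: 3 Type B, 1 Type O
Probability of Type O: 1/4
Expected count = 1/4 × 376 = 94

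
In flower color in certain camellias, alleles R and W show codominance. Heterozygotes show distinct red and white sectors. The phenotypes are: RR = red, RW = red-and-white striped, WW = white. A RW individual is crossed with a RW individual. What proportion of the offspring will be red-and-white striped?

Punnett square for RW × RW:
Offspring genotypes: 1 RR, 2 RW, 1 WW
Phenotype counts: 1 red, 2 red-and-white striped, 1 white
red-and-white striped: 2 out of 4
Probability: 2/4 = 1/2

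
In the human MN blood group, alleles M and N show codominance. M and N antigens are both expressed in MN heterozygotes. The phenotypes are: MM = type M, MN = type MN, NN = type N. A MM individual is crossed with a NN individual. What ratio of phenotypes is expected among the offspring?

Punnett square for MM × NN:
Offspring genotypes: 4 MN
Phenotype counts: 4 type MN
Ratio: all type MN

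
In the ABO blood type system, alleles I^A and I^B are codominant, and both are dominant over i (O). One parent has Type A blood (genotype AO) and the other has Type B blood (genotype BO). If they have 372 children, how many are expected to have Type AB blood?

Cross: AO × BO
Possible offspring genotypes: 1 AB, 1 AO, 1 BO, 1 OO
Blood type counts: 1 Type AB, 1 Type A, 1 Type B, 1 Type O
Probability of Type AB: 1/4
Expected count = 1/4 × 372 = 93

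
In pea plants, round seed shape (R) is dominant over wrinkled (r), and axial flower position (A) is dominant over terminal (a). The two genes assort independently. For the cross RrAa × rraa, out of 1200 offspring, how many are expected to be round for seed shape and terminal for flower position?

Dihybrid cross RrAa × rraa — consider each gene separately:
seed shape: Rr × rr → 2 Rr, 2 rr → 2 R_ : 2 rr (out of 4)
flower position: Aa × aa → 2 Aa, 2 aa → 2 A_ : 2 aa (out of 4)
Looking for: round (R_) and terminal (aa)
P(round) = 2/4, P(terminal) = 2/4
P(both) = 2/4 × 2/4 = 4/16 = 1/4
Expected count = 1/4 × 1200 = 300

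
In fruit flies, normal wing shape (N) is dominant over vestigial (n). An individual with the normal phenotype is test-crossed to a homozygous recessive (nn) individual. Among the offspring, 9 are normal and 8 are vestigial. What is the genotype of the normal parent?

Test cross: ? × nn
Offspring: 9 normal, 8 vestigial — approximately 1:1.
A 1:1 ratio in a test cross indicates the unknown parent is heterozygous (Nn).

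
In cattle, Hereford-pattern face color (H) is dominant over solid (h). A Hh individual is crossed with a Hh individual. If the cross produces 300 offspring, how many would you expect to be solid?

Punnett square for Hh × Hh:
Offspring genotypes: 1 HH, 2 Hh, 1 hh
Hereford-pattern: 3, solid: 1
solid: 1 out of 4 → fraction 1/4
Expected count = 1/4 × 300 = 75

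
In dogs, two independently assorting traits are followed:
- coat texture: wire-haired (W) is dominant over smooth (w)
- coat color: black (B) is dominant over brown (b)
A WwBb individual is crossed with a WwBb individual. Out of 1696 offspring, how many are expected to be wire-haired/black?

Dihybrid cross WwBb × WwBb — consider each gene separately:
coat texture: Ww × Ww → 1 WW, 2 Ww, 1 ww → 3 W_ : 1 ww (out of 4)
coat color: Bb × Bb → 1 BB, 2 Bb, 1 bb → 3 B_ : 1 bb (out of 4)
Combine (counts out of 4 × 4 = 16): wire-haired/black (W_B_) = 3×3 = 9; wire-haired/brown (W_bb) = 3×1 = 3; smooth/black (wwB_) = 1×3 = 3; smooth/brown (wwbb) = 1×1 = 1
Phenotype counts (out of 16): 9 wire-haired/black, 3 wire-haired/brown, 3 smooth/black, 1 smooth/brown
wire-haired/black: 9 out of 16 → fraction 9/16
Expected count = 9/16 × 1696 = 954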